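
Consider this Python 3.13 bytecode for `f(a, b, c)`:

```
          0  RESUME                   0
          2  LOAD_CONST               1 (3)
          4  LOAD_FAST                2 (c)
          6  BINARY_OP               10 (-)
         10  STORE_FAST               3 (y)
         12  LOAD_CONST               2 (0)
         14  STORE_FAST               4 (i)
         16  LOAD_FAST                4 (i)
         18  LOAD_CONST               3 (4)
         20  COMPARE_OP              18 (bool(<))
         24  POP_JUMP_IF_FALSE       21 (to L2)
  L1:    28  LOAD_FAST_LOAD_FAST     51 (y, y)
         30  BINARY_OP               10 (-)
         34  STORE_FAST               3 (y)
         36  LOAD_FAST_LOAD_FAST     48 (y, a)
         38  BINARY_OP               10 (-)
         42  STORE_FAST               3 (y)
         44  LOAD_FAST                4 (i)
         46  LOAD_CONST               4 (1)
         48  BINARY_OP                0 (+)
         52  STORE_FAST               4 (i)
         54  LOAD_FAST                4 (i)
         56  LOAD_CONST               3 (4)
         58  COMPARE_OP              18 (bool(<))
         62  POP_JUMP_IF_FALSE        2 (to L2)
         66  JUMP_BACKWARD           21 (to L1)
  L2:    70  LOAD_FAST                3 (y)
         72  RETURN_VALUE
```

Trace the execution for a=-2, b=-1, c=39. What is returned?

2

LOAD_CONST → push 3
LOAD_FAST c → push 39
BINARY_OP - → 3 - 39 = -36
STORE_FAST y → y=-36
LOAD_CONST → push 0
STORE_FAST i → i=0
LOAD_FAST i → push 0
LOAD_CONST → push 4
COMPARE_OP bool(<) → 0 vs 4 = True
POP_JUMP_IF_FALSE → pop True; no jump
LOAD_FAST_LOAD_FAST y,y → push -36,-36
BINARY_OP - → -36 - -36 = 0
STORE_FAST y → y=0
LOAD_FAST_LOAD_FAST y,a → push 0,-2
BINARY_OP - → 0 - -2 = 2
STORE_FAST y → y=2
LOAD_FAST i → push 0
LOAD_CONST → push 1
BINARY_OP + → 0 + 1 = 1
STORE_FAST i → i=1
LOAD_FAST i → push 1
LOAD_CONST → push 4
COMPARE_OP bool(<) → 1 vs 4 = True
POP_JUMP_IF_FALSE → pop True; no jump
LOAD_FAST_LOAD_FAST y,y → push 2,2
BINARY_OP - → 2 - 2 = 0
STORE_FAST y → y=0
LOAD_FAST_LOAD_FAST y,a → push 0,-2
BINARY_OP - → 0 - -2 = 2
STORE_FAST y → y=2
LOAD_FAST i → push 1
LOAD_CONST → push 1
BINARY_OP + → 1 + 1 = 2
STORE_FAST i → i=2
LOAD_FAST i → push 2
LOAD_CONST → push 4
COMPARE_OP bool(<) → 2 vs 4 = True
POP_JUMP_IF_FALSE → pop True; no jump
LOAD_FAST_LOAD_FAST y,y → push 2,2
BINARY_OP - → 2 - 2 = 0
STORE_FAST y → y=0
LOAD_FAST_LOAD_FAST y,a → push 0,-2
BINARY_OP - → 0 - -2 = 2
STORE_FAST y → y=2
LOAD_FAST i → push 2
LOAD_CONST → push 1
BINARY_OP + → 2 + 1 = 3
STORE_FAST i → i=3
LOAD_FAST i → push 3
LOAD_CONST → push 4
COMPARE_OP bool(<) → 3 vs 4 = True
POP_JUMP_IF_FALSE → pop True; no jump
LOAD_FAST_LOAD_FAST y,y → push 2,2
BINARY_OP - → 2 - 2 = 0
STORE_FAST y → y=0
LOAD_FAST_LOAD_FAST y,a → push 0,-2
BINARY_OP - → 0 - -2 = 2
STORE_FAST y → y=2
LOAD_FAST i → push 3
LOAD_CONST → push 1
BINARY_OP + → 3 + 1 = 4
STORE_FAST i → i=4
LOAD_FAST i → push 4
LOAD_CONST → push 4
COMPARE_OP bool(<) → 4 vs 4 = False
POP_JUMP_IF_FALSE → pop False; jump
LOAD_FAST y → push 2
RETURN_VALUE → return 2.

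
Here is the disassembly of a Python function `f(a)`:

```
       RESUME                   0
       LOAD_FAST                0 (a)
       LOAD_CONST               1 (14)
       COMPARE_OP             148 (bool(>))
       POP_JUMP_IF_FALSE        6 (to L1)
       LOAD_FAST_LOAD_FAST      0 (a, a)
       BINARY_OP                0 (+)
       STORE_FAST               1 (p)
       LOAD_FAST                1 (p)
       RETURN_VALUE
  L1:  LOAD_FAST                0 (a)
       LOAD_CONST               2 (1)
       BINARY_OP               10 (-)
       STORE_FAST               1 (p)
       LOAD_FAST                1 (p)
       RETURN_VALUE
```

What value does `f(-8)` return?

LOAD_FAST a → push -8. Stack: [-8]
LOAD_CONST → push 14. Stack: [-8, 14]
COMPARE_OP bool(>) → -8 vs 14 = False. Stack: [False]
POP_JUMP_IF_FALSE → pop False; jump. Stack: []
LOAD_FAST a → push -8. Stack: [-8]
LOAD_CONST → push 1. Stack: [-8, 1]
BINARY_OP - → -8 - 1 = -9. Stack: [-9]
STORE_FAST p → p=-9. Stack: []
LOAD_FAST p → push -9. Stack: [-9]
RETURN_VALUE → return -9.

-9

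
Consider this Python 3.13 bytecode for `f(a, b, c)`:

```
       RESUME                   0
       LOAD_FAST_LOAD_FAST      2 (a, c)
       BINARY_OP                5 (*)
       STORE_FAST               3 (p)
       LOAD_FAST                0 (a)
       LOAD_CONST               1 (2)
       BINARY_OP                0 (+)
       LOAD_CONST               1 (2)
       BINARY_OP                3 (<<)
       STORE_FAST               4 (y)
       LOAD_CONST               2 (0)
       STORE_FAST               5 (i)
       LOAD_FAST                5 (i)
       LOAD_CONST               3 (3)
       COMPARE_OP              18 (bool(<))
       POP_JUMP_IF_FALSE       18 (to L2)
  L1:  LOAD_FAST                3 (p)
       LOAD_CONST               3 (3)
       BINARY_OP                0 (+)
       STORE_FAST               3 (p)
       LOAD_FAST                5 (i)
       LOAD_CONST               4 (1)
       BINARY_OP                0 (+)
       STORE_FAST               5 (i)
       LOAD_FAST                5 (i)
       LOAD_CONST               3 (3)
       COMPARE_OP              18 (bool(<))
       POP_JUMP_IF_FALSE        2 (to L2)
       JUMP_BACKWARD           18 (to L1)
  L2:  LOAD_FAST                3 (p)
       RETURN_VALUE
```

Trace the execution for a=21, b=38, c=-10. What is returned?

-201

LOAD_FAST_LOAD_FAST a,c → push 21,-10. Stack: [21, -10]
BINARY_OP * → 21 * -10 = -210. Stack: [-210]
STORE_FAST p → p=-210. Stack: []
LOAD_FAST a → push 21. Stack: [21]
LOAD_CONST → push 2. Stack: [21, 2]
BINARY_OP + → 21 + 2 = 23. Stack: [23]
LOAD_CONST → push 2. Stack: [23, 2]
BINARY_OP << → 23 << 2 = 92. Stack: [92]
STORE_FAST y → y=92. Stack: []
LOAD_CONST → push 0. Stack: [0]
STORE_FAST i → i=0. Stack: []
LOAD_FAST i → push 0. Stack: [0]
LOAD_CONST → push 3. Stack: [0, 3]
COMPARE_OP bool(<) → 0 vs 3 = True. Stack: [True]
POP_JUMP_IF_FALSE → pop True; no jump. Stack: []
LOAD_FAST p → push -210. Stack: [-210]
LOAD_CONST → push 3. Stack: [-210, 3]
BINARY_OP + → -210 + 3 = -207. Stack: [-207]
STORE_FAST p → p=-207. Stack: []
LOAD_FAST i → push 0. Stack: [0]
LOAD_CONST → push 1. Stack: [0, 1]
BINARY_OP + → 0 + 1 = 1. Stack: [1]
STORE_FAST i → i=1. Stack: []
LOAD_FAST i → push 1. Stack: [1]
LOAD_CONST → push 3. Stack: [1, 3]
COMPARE_OP bool(<) → 1 vs 3 = True. Stack: [True]
POP_JUMP_IF_FALSE → pop True; no jump. Stack: []
LOAD_FAST p → push -207. Stack: [-207]
LOAD_CONST → push 3. Stack: [-207, 3]
BINARY_OP + → -207 + 3 = -204. Stack: [-204]
STORE_FAST p → p=-204. Stack: []
LOAD_FAST i → push 1. Stack: [1]
LOAD_CONST → push 1. Stack: [1, 1]
BINARY_OP + → 1 + 1 = 2. Stack: [2]
STORE_FAST i → i=2. Stack: []
LOAD_FAST i → push 2. Stack: [2]
LOAD_CONST → push 3. Stack: [2, 3]
COMPARE_OP bool(<) → 2 vs 3 = True. Stack: [True]
POP_JUMP_IF_FALSE → pop True; no jump. Stack: []
LOAD_FAST p → push -204. Stack: [-204]
LOAD_CONST → push 3. Stack: [-204, 3]
BINARY_OP + → -204 + 3 = -201. Stack: [-201]
STORE_FAST p → p=-201. Stack: []
LOAD_FAST i → push 2. Stack: [2]
LOAD_CONST → push 1. Stack: [2, 1]
BINARY_OP + → 2 + 1 = 3. Stack: [3]
STORE_FAST i → i=3. Stack: []
LOAD_FAST i → push 3. Stack: [3]
LOAD_CONST → push 3. Stack: [3, 3]
COMPARE_OP bool(<) → 3 vs 3 = False. Stack: [False]
POP_JUMP_IF_FALSE → pop False; jump. Stack: []
LOAD_FAST p → push -201. Stack: [-201]
RETURN_VALUE → return -201.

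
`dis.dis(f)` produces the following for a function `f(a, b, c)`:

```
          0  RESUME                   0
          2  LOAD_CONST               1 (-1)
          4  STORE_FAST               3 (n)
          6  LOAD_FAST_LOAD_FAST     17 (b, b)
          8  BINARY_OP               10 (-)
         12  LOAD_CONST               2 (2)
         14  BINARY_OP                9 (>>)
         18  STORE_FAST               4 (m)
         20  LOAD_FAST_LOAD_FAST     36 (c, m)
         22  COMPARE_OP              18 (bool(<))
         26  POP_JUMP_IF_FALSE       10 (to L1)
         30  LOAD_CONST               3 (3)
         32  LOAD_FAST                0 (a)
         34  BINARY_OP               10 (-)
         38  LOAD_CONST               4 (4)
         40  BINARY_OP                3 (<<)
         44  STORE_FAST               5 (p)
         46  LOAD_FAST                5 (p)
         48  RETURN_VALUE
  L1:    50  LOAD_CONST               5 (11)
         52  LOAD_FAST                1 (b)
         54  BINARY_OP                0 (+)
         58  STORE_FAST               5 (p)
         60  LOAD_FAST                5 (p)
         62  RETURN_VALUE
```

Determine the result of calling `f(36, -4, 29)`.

LOAD_CONST → push -1. Stack: [-1]
STORE_FAST n → n=-1. Stack: []
LOAD_FAST_LOAD_FAST b,b → push -4,-4. Stack: [-4, -4]
BINARY_OP - → -4 - -4 = 0. Stack: [0]
LOAD_CONST → push 2. Stack: [0, 2]
BINARY_OP >> → 0 >> 2 = 0. Stack: [0]
STORE_FAST m → m=0. Stack: []
LOAD_FAST_LOAD_FAST c,m → push 29,0. Stack: [29, 0]
COMPARE_OP bool(<) → 29 vs 0 = False. Stack: [False]
POP_JUMP_IF_FALSE → pop False; jump. Stack: []
LOAD_CONST → push 11. Stack: [11]
LOAD_FAST b → push -4. Stack: [11, -4]
BINARY_OP + → 11 + -4 = 7. Stack: [7]
STORE_FAST p → p=7. Stack: []
LOAD_FAST p → push 7. Stack: [7]
RETURN_VALUE → return 7.

7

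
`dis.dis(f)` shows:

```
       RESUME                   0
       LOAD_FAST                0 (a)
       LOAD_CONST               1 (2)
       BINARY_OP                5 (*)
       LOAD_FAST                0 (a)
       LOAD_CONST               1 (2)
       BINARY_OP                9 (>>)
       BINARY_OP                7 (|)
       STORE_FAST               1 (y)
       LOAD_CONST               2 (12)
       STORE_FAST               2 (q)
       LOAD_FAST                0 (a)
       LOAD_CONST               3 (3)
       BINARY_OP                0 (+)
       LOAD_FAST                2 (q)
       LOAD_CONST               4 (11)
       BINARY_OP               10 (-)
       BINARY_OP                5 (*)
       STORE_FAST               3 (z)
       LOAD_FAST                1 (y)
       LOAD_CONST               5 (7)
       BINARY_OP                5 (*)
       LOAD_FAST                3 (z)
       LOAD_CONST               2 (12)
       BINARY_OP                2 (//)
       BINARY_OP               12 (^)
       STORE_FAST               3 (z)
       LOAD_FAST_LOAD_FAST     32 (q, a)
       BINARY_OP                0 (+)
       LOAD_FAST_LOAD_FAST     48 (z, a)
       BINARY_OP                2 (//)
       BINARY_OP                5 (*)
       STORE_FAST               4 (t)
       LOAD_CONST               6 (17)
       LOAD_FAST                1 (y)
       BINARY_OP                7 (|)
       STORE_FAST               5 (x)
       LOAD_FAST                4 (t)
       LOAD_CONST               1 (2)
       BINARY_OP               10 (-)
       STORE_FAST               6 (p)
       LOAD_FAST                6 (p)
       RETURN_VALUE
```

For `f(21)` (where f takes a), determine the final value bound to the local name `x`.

LOAD_FAST a → push 21. Stack: [21]
LOAD_CONST → push 2. Stack: [21, 2]
BINARY_OP * → 21 * 2 = 42. Stack: [42]
LOAD_FAST a → push 21. Stack: [42, 21]
LOAD_CONST → push 2. Stack: [42, 21, 2]
BINARY_OP >> → 21 >> 2 = 5. Stack: [42, 5]
BINARY_OP | → 42 | 5 = 47. Stack: [47]
STORE_FAST y → y=47. Stack: []
LOAD_CONST → push 12. Stack: [12]
STORE_FAST q → q=12. Stack: []
LOAD_FAST a → push 21. Stack: [21]
LOAD_CONST → push 3. Stack: [21, 3]
BINARY_OP + → 21 + 3 = 24. Stack: [24]
LOAD_FAST q → push 12. Stack: [24, 12]
LOAD_CONST → push 11. Stack: [24, 12, 11]
BINARY_OP - → 12 - 11 = 1. Stack: [24, 1]
BINARY_OP * → 24 * 1 = 24. Stack: [24]
STORE_FAST z → z=24. Stack: []
LOAD_FAST y → push 47. Stack: [47]
LOAD_CONST → push 7. Stack: [47, 7]
BINARY_OP * → 47 * 7 = 329. Stack: [329]
LOAD_FAST z → push 24. Stack: [329, 24]
LOAD_CONST → push 12. Stack: [329, 24, 12]
BINARY_OP // → 24 // 12 = 2. Stack: [329, 2]
BINARY_OP ^ → 329 ^ 2 = 331. Stack: [331]
STORE_FAST z → z=331. Stack: []
LOAD_FAST_LOAD_FAST q,a → push 12,21. Stack: [12, 21]
BINARY_OP + → 12 + 21 = 33. Stack: [33]
LOAD_FAST_LOAD_FAST z,a → push 331,21. Stack: [33, 331, 21]
BINARY_OP // → 331 // 21 = 15. Stack: [33, 15]
BINARY_OP * → 33 * 15 = 495. Stack: [495]
STORE_FAST t → t=495. Stack: []
LOAD_CONST → push 17. Stack: [17]
LOAD_FAST y → push 47. Stack: [17, 47]
BINARY_OP | → 17 | 47 = 63. Stack: [63]
STORE_FAST x → x=63. Stack: []
LOAD_FAST t → push 495. Stack: [495]
LOAD_CONST → push 2. Stack: [495, 2]
BINARY_OP - → 495 - 2 = 493. Stack: [493]
STORE_FAST p → p=493. Stack: []
LOAD_FAST p → push 493. Stack: [493]
RETURN_VALUE → return 493.

63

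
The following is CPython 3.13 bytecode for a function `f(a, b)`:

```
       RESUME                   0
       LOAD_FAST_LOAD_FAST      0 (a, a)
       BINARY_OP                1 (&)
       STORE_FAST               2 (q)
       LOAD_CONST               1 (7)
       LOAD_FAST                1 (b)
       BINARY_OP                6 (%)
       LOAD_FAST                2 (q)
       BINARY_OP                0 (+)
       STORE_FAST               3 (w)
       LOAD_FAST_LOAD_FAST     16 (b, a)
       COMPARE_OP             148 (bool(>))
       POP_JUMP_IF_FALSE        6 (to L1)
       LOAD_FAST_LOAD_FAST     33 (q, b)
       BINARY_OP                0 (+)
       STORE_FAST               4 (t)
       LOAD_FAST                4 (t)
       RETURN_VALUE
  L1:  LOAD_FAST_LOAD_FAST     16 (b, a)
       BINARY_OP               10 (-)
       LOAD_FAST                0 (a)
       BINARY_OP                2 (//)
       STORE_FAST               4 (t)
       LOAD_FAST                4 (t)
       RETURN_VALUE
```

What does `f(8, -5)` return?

-2

LOAD_FAST_LOAD_FAST a,a → push 8,8. Stack: [8, 8]
BINARY_OP & → 8 & 8 = 8. Stack: [8]
STORE_FAST q → q=8. Stack: []
LOAD_CONST → push 7. Stack: [7]
LOAD_FAST b → push -5. Stack: [7, -5]
BINARY_OP % → 7 % -5 = -3. Stack: [-3]
LOAD_FAST q → push 8. Stack: [-3, 8]
BINARY_OP + → -3 + 8 = 5. Stack: [5]
STORE_FAST w → w=5. Stack: []
LOAD_FAST_LOAD_FAST b,a → push -5,8. Stack: [-5, 8]
COMPARE_OP bool(>) → -5 vs 8 = False. Stack: [False]
POP_JUMP_IF_FALSE → pop False; jump. Stack: []
LOAD_FAST_LOAD_FAST b,a → push -5,8. Stack: [-5, 8]
BINARY_OP - → -5 - 8 = -13. Stack: [-13]
LOAD_FAST a → push 8. Stack: [-13, 8]
BINARY_OP // → -13 // 8 = -2. Stack: [-2]
STORE_FAST t → t=-2. Stack: []
LOAD_FAST t → push -2. Stack: [-2]
RETURN_VALUE → return -2.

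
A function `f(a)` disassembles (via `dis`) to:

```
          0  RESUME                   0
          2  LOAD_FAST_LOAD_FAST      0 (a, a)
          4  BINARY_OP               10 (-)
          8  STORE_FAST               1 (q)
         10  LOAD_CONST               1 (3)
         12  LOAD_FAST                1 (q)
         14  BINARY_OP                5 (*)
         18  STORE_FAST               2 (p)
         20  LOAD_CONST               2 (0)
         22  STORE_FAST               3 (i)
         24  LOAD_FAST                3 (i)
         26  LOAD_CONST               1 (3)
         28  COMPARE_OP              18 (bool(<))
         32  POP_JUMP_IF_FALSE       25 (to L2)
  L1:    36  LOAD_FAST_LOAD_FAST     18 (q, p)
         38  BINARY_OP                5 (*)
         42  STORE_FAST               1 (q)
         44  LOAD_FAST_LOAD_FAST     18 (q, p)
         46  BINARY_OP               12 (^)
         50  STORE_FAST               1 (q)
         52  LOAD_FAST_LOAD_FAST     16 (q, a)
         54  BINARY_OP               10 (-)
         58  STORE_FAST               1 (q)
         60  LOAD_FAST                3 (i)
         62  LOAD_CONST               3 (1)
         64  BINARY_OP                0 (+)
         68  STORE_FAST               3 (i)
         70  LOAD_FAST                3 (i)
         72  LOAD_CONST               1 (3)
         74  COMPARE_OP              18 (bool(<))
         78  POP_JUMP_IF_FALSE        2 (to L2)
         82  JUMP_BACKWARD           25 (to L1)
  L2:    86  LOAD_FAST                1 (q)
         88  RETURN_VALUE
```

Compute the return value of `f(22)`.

LOAD_FAST_LOAD_FAST a,a → push 22,22
BINARY_OP - → 22 - 22 = 0
STORE_FAST q → q=0
LOAD_CONST → push 3
LOAD_FAST q → push 0
BINARY_OP * → 3 * 0 = 0
STORE_FAST p → p=0
LOAD_CONST → push 0
STORE_FAST i → i=0
LOAD_FAST i → push 0
LOAD_CONST → push 3
COMPARE_OP bool(<) → 0 vs 3 = True
POP_JUMP_IF_FALSE → pop True; no jump
LOAD_FAST_LOAD_FAST q,p → push 0,0
BINARY_OP * → 0 * 0 = 0
STORE_FAST q → q=0
LOAD_FAST_LOAD_FAST q,p → push 0,0
BINARY_OP ^ → 0 ^ 0 = 0
STORE_FAST q → q=0
LOAD_FAST_LOAD_FAST q,a → push 0,22
BINARY_OP - → 0 - 22 = -22
STORE_FAST q → q=-22
LOAD_FAST i → push 0
LOAD_CONST → push 1
BINARY_OP + → 0 + 1 = 1
STORE_FAST i → i=1
LOAD_FAST i → push 1
LOAD_CONST → push 3
COMPARE_OP bool(<) → 1 vs 3 = True
POP_JUMP_IF_FALSE → pop True; no jump
LOAD_FAST_LOAD_FAST q,p → push -22,0
BINARY_OP * → -22 * 0 = 0
STORE_FAST q → q=0
LOAD_FAST_LOAD_FAST q,p → push 0,0
BINARY_OP ^ → 0 ^ 0 = 0
STORE_FAST q → q=0
LOAD_FAST_LOAD_FAST q,a → push 0,22
BINARY_OP - → 0 - 22 = -22
STORE_FAST q → q=-22
LOAD_FAST i → push 1
LOAD_CONST → push 1
BINARY_OP + → 1 + 1 = 2
STORE_FAST i → i=2
LOAD_FAST i → push 2
LOAD_CONST → push 3
COMPARE_OP bool(<) → 2 vs 3 = True
POP_JUMP_IF_FALSE → pop True; no jump
LOAD_FAST_LOAD_FAST q,p → push -22,0
BINARY_OP * → -22 * 0 = 0
STORE_FAST q → q=0
LOAD_FAST_LOAD_FAST q,p → push 0,0
BINARY_OP ^ → 0 ^ 0 = 0
STORE_FAST q → q=0
LOAD_FAST_LOAD_FAST q,a → push 0,22
BINARY_OP - → 0 - 22 = -22
STORE_FAST q → q=-22
LOAD_FAST i → push 2
LOAD_CONST → push 1
BINARY_OP + → 2 + 1 = 3
STORE_FAST i → i=3
LOAD_FAST i → push 3
LOAD_CONST → push 3
COMPARE_OP bool(<) → 3 vs 3 = False
POP_JUMP_IF_FALSE → pop False; jump
LOAD_FAST q → push -22
RETURN_VALUE → return -22.

-22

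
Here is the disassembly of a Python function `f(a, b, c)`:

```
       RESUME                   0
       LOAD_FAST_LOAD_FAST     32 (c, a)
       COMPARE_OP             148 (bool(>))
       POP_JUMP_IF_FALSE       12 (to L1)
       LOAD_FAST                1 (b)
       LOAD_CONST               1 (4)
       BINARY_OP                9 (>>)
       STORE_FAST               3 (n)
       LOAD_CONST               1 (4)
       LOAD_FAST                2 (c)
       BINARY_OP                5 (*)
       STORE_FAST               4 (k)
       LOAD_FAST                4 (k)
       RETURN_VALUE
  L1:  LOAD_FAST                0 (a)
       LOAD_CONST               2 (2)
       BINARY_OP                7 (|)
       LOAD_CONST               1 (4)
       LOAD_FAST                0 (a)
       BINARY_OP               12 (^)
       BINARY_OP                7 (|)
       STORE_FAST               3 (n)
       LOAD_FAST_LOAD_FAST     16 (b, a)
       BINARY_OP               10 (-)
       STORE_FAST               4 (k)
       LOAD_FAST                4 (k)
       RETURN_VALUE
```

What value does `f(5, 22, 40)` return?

LOAD_FAST_LOAD_FAST c,a → push 40,5. Stack: [40, 5]
COMPARE_OP bool(>) → 40 vs 5 = True. Stack: [True]
POP_JUMP_IF_FALSE → pop True; no jump. Stack: []
LOAD_FAST b → push 22. Stack: [22]
LOAD_CONST → push 4. Stack: [22, 4]
BINARY_OP >> → 22 >> 4 = 1. Stack: [1]
STORE_FAST n → n=1. Stack: []
LOAD_CONST → push 4. Stack: [4]
LOAD_FAST c → push 40. Stack: [4, 40]
BINARY_OP * → 4 * 40 = 160. Stack: [160]
STORE_FAST k → k=160. Stack: []
LOAD_FAST k → push 160. Stack: [160]
RETURN_VALUE → return 160.

160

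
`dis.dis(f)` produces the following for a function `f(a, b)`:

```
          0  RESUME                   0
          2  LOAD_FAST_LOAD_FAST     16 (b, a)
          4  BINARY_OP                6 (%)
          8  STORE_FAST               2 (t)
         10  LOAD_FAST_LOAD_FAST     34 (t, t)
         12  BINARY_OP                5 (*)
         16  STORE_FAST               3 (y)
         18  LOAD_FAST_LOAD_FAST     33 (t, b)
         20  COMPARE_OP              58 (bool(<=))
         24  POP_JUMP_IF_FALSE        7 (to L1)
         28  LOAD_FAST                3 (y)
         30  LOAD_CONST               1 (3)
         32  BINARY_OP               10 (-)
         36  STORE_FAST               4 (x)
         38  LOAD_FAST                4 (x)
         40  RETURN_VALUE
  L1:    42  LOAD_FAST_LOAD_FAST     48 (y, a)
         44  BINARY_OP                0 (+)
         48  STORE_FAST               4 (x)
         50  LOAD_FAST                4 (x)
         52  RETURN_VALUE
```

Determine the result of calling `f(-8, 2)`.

LOAD_FAST_LOAD_FAST b,a → push 2,-8. Stack: [2, -8]
BINARY_OP % → 2 % -8 = -6. Stack: [-6]
STORE_FAST t → t=-6. Stack: []
LOAD_FAST_LOAD_FAST t,t → push -6,-6. Stack: [-6, -6]
BINARY_OP * → -6 * -6 = 36. Stack: [36]
STORE_FAST y → y=36. Stack: []
LOAD_FAST_LOAD_FAST t,b → push -6,2. Stack: [-6, 2]
COMPARE_OP bool(<=) → -6 vs 2 = True. Stack: [True]
POP_JUMP_IF_FALSE → pop True; no jump. Stack: []
LOAD_FAST y → push 36. Stack: [36]
LOAD_CONST → push 3. Stack: [36, 3]
BINARY_OP - → 36 - 3 = 33. Stack: [33]
STORE_FAST x → x=33. Stack: []
LOAD_FAST x → push 33. Stack: [33]
RETURN_VALUE → return 33.

33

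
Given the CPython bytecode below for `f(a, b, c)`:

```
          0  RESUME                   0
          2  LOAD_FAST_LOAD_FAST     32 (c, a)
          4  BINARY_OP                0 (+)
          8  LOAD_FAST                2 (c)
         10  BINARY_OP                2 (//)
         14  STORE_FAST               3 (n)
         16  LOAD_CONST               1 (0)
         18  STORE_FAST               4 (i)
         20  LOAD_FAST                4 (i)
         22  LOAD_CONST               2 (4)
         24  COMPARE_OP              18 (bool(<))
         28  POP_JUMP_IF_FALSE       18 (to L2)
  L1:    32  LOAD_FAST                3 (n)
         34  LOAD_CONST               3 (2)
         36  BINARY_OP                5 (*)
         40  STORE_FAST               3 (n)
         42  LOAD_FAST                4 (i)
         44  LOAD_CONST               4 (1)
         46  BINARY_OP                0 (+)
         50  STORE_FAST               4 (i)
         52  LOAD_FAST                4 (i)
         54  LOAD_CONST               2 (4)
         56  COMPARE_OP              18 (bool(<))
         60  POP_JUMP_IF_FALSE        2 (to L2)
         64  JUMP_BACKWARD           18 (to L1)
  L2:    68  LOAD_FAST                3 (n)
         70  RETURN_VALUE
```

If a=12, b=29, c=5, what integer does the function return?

48

LOAD_FAST_LOAD_FAST c,a → push 5,12. Stack: [5, 12]
BINARY_OP + → 5 + 12 = 17. Stack: [17]
LOAD_FAST c → push 5. Stack: [17, 5]
BINARY_OP // → 17 // 5 = 3. Stack: [3]
STORE_FAST n → n=3. Stack: []
LOAD_CONST → push 0. Stack: [0]
STORE_FAST i → i=0. Stack: []
LOAD_FAST i → push 0. Stack: [0]
LOAD_CONST → push 4. Stack: [0, 4]
COMPARE_OP bool(<) → 0 vs 4 = True. Stack: [True]
POP_JUMP_IF_FALSE → pop True; no jump. Stack: []
LOAD_FAST n → push 3. Stack: [3]
LOAD_CONST → push 2. Stack: [3, 2]
BINARY_OP * → 3 * 2 = 6. Stack: [6]
STORE_FAST n → n=6. Stack: []
LOAD_FAST i → push 0. Stack: [0]
LOAD_CONST → push 1. Stack: [0, 1]
BINARY_OP + → 0 + 1 = 1. Stack: [1]
STORE_FAST i → i=1. Stack: []
LOAD_FAST i → push 1. Stack: [1]
LOAD_CONST → push 4. Stack: [1, 4]
COMPARE_OP bool(<) → 1 vs 4 = True. Stack: [True]
POP_JUMP_IF_FALSE → pop True; no jump. Stack: []
LOAD_FAST n → push 6. Stack: [6]
LOAD_CONST → push 2. Stack: [6, 2]
BINARY_OP * → 6 * 2 = 12. Stack: [12]
STORE_FAST n → n=12. Stack: []
LOAD_FAST i → push 1. Stack: [1]
LOAD_CONST → push 1. Stack: [1, 1]
BINARY_OP + → 1 + 1 = 2. Stack: [2]
STORE_FAST i → i=2. Stack: []
LOAD_FAST i → push 2. Stack: [2]
LOAD_CONST → push 4. Stack: [2, 4]
COMPARE_OP bool(<) → 2 vs 4 = True. Stack: [True]
POP_JUMP_IF_FALSE → pop True; no jump. Stack: []
LOAD_FAST n → push 12. Stack: [12]
LOAD_CONST → push 2. Stack: [12, 2]
BINARY_OP * → 12 * 2 = 24. Stack: [24]
STORE_FAST n → n=24. Stack: []
LOAD_FAST i → push 2. Stack: [2]
LOAD_CONST → push 1. Stack: [2, 1]
BINARY_OP + → 2 + 1 = 3. Stack: [3]
STORE_FAST i → i=3. Stack: []
LOAD_FAST i → push 3. Stack: [3]
LOAD_CONST → push 4. Stack: [3, 4]
COMPARE_OP bool(<) → 3 vs 4 = True. Stack: [True]
POP_JUMP_IF_FALSE → pop True; no jump. Stack: []
LOAD_FAST n → push 24. Stack: [24]
LOAD_CONST → push 2. Stack: [24, 2]
BINARY_OP * → 24 * 2 = 48. Stack: [48]
STORE_FAST n → n=48. Stack: []
LOAD_FAST i → push 3. Stack: [3]
LOAD_CONST → push 1. Stack: [3, 1]
BINARY_OP + → 3 + 1 = 4. Stack: [4]
STORE_FAST i → i=4. Stack: []
LOAD_FAST i → push 4. Stack: [4]
LOAD_CONST → push 4. Stack: [4, 4]
COMPARE_OP bool(<) → 4 vs 4 = False. Stack: [False]
POP_JUMP_IF_FALSE → pop False; jump. Stack: []
LOAD_FAST n → push 48. Stack: [48]
RETURN_VALUE → return 48.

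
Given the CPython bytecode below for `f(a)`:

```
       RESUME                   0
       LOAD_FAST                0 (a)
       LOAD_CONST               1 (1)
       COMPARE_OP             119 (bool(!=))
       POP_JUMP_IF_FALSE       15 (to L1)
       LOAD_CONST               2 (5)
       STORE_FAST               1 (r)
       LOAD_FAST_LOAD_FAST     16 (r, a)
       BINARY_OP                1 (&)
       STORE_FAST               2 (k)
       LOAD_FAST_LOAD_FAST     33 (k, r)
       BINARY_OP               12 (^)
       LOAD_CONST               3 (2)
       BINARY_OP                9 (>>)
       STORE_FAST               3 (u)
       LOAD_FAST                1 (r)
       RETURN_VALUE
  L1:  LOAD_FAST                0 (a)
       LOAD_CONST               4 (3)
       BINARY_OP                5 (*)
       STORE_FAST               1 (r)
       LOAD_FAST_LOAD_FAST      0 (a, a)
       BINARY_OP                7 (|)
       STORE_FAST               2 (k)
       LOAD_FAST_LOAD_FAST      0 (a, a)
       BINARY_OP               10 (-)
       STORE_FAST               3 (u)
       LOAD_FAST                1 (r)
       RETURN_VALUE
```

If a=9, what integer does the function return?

5

LOAD_FAST a → push 9. Stack: [9]
LOAD_CONST → push 1. Stack: [9, 1]
COMPARE_OP bool(!=) → 9 vs 1 = True. Stack: [True]
POP_JUMP_IF_FALSE → pop True; no jump. Stack: []
LOAD_CONST → push 5. Stack: [5]
STORE_FAST r → r=5. Stack: []
LOAD_FAST_LOAD_FAST r,a → push 5,9. Stack: [5, 9]
BINARY_OP & → 5 & 9 = 1. Stack: [1]
STORE_FAST k → k=1. Stack: []
LOAD_FAST_LOAD_FAST k,r → push 1,5. Stack: [1, 5]
BINARY_OP ^ → 1 ^ 5 = 4. Stack: [4]
LOAD_CONST → push 2. Stack: [4, 2]
BINARY_OP >> → 4 >> 2 = 1. Stack: [1]
STORE_FAST u → u=1. Stack: []
LOAD_FAST r → push 5. Stack: [5]
RETURN_VALUE → return 5.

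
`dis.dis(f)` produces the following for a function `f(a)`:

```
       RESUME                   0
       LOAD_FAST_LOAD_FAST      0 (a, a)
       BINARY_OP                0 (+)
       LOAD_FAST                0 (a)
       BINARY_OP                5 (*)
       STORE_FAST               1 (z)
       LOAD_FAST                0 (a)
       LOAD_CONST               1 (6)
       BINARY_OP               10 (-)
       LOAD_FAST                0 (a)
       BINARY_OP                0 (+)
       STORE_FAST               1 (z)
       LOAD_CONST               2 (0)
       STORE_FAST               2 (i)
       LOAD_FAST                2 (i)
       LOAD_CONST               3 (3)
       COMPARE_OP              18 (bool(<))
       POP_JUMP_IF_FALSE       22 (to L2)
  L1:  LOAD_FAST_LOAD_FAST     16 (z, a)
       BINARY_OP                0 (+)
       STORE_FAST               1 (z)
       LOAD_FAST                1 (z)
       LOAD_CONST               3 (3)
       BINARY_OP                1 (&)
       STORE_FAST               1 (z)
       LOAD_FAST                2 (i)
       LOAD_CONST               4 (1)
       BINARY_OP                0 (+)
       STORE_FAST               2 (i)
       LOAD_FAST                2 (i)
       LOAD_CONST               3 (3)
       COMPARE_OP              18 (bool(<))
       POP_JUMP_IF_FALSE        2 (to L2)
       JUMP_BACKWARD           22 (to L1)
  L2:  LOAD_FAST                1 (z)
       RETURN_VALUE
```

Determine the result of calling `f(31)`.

1

LOAD_FAST_LOAD_FAST a,a → push 31,31. Stack: [31, 31]
BINARY_OP + → 31 + 31 = 62. Stack: [62]
LOAD_FAST a → push 31. Stack: [62, 31]
BINARY_OP * → 62 * 31 = 1922. Stack: [1922]
STORE_FAST z → z=1922. Stack: []
LOAD_FAST a → push 31. Stack: [31]
LOAD_CONST → push 6. Stack: [31, 6]
BINARY_OP - → 31 - 6 = 25. Stack: [25]
LOAD_FAST a → push 31. Stack: [25, 31]
BINARY_OP + → 25 + 31 = 56. Stack: [56]
STORE_FAST z → z=56. Stack: []
LOAD_CONST → push 0. Stack: [0]
STORE_FAST i → i=0. Stack: []
LOAD_FAST i → push 0. Stack: [0]
LOAD_CONST → push 3. Stack: [0, 3]
COMPARE_OP bool(<) → 0 vs 3 = True. Stack: [True]
POP_JUMP_IF_FALSE → pop True; no jump. Stack: []
LOAD_FAST_LOAD_FAST z,a → push 56,31. Stack: [56, 31]
BINARY_OP + → 56 + 31 = 87. Stack: [87]
STORE_FAST z → z=87. Stack: []
LOAD_FAST z → push 87. Stack: [87]
LOAD_CONST → push 3. Stack: [87, 3]
BINARY_OP & → 87 & 3 = 3. Stack: [3]
STORE_FAST z → z=3. Stack: []
LOAD_FAST i → push 0. Stack: [0]
LOAD_CONST → push 1. Stack: [0, 1]
BINARY_OP + → 0 + 1 = 1. Stack: [1]
STORE_FAST i → i=1. Stack: []
LOAD_FAST i → push 1. Stack: [1]
LOAD_CONST → push 3. Stack: [1, 3]
COMPARE_OP bool(<) → 1 vs 3 = True. Stack: [True]
POP_JUMP_IF_FALSE → pop True; no jump. Stack: []
LOAD_FAST_LOAD_FAST z,a → push 3,31. Stack: [3, 31]
BINARY_OP + → 3 + 31 = 34. Stack: [34]
STORE_FAST z → z=34. Stack: []
LOAD_FAST z → push 34. Stack: [34]
LOAD_CONST → push 3. Stack: [34, 3]
BINARY_OP & → 34 & 3 = 2. Stack: [2]
STORE_FAST z → z=2. Stack: []
LOAD_FAST i → push 1. Stack: [1]
LOAD_CONST → push 1. Stack: [1, 1]
BINARY_OP + → 1 + 1 = 2. Stack: [2]
STORE_FAST i → i=2. Stack: []
LOAD_FAST i → push 2. Stack: [2]
LOAD_CONST → push 3. Stack: [2, 3]
COMPARE_OP bool(<) → 2 vs 3 = True. Stack: [True]
POP_JUMP_IF_FALSE → pop True; no jump. Stack: []
LOAD_FAST_LOAD_FAST z,a → push 2,31. Stack: [2, 31]
BINARY_OP + → 2 + 31 = 33. Stack: [33]
STORE_FAST z → z=33. Stack: []
LOAD_FAST z → push 33. Stack: [33]
LOAD_CONST → push 3. Stack: [33, 3]
BINARY_OP & → 33 & 3 = 1. Stack: [1]
STORE_FAST z → z=1. Stack: []
LOAD_FAST i → push 2. Stack: [2]
LOAD_CONST → push 1. Stack: [2, 1]
BINARY_OP + → 2 + 1 = 3. Stack: [3]
STORE_FAST i → i=3. Stack: []
LOAD_FAST i → push 3. Stack: [3]
LOAD_CONST → push 3. Stack: [3, 3]
COMPARE_OP bool(<) → 3 vs 3 = False. Stack: [False]
POP_JUMP_IF_FALSE → pop False; jump. Stack: []
LOAD_FAST z → push 1. Stack: [1]
RETURN_VALUE → return 1.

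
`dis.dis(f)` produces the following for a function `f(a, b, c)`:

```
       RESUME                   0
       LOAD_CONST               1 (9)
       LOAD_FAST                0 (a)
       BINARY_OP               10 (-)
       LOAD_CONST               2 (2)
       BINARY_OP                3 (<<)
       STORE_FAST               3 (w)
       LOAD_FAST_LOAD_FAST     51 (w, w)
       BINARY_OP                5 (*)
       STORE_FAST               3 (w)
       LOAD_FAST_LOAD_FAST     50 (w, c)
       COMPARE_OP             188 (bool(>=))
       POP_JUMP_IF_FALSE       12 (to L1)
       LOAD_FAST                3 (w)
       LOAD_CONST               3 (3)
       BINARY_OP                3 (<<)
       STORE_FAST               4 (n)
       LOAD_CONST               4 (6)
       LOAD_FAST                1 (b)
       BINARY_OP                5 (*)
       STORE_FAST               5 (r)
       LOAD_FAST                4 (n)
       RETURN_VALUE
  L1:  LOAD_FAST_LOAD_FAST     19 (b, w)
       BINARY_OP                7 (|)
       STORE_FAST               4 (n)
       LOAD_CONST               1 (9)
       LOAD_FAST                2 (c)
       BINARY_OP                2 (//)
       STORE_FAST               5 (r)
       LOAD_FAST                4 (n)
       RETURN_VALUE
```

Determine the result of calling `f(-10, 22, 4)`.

LOAD_CONST → push 9. Stack: [9]
LOAD_FAST a → push -10. Stack: [9, -10]
BINARY_OP - → 9 - -10 = 19. Stack: [19]
LOAD_CONST → push 2. Stack: [19, 2]
BINARY_OP << → 19 << 2 = 76. Stack: [76]
STORE_FAST w → w=76. Stack: []
LOAD_FAST_LOAD_FAST w,w → push 76,76. Stack: [76, 76]
BINARY_OP * → 76 * 76 = 5776. Stack: [5776]
STORE_FAST w → w=5776. Stack: []
LOAD_FAST_LOAD_FAST w,c → push 5776,4. Stack: [5776, 4]
COMPARE_OP bool(>=) → 5776 vs 4 = True. Stack: [True]
POP_JUMP_IF_FALSE → pop True; no jump. Stack: []
LOAD_FAST w → push 5776. Stack: [5776]
LOAD_CONST → push 3. Stack: [5776, 3]
BINARY_OP << → 5776 << 3 = 46208. Stack: [46208]
STORE_FAST n → n=46208. Stack: []
LOAD_CONST → push 6. Stack: [6]
LOAD_FAST b → push 22. Stack: [6, 22]
BINARY_OP * → 6 * 22 = 132. Stack: [132]
STORE_FAST r → r=132. Stack: []
LOAD_FAST n → push 46208. Stack: [46208]
RETURN_VALUE → return 46208.

46208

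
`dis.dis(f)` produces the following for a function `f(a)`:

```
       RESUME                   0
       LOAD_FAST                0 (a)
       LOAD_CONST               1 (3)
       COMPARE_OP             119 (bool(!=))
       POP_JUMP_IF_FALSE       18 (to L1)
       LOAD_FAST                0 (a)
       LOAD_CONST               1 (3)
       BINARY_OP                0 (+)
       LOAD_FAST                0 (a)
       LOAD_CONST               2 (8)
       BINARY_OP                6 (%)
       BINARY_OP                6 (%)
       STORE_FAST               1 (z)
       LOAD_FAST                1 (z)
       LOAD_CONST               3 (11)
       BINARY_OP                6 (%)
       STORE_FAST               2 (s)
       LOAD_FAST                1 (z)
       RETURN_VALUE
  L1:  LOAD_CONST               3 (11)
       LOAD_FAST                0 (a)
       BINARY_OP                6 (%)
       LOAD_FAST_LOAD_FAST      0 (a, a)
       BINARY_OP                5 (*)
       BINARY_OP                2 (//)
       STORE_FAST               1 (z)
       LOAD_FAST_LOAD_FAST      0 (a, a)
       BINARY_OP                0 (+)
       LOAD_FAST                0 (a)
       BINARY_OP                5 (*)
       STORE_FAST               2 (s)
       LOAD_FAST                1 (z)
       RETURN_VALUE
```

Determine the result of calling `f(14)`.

5

LOAD_FAST a → push 14. Stack: [14]
LOAD_CONST → push 3. Stack: [14, 3]
COMPARE_OP bool(!=) → 14 vs 3 = True. Stack: [True]
POP_JUMP_IF_FALSE → pop True; no jump. Stack: []
LOAD_FAST a → push 14. Stack: [14]
LOAD_CONST → push 3. Stack: [14, 3]
BINARY_OP + → 14 + 3 = 17. Stack: [17]
LOAD_FAST a → push 14. Stack: [17, 14]
LOAD_CONST → push 8. Stack: [17, 14, 8]
BINARY_OP % → 14 % 8 = 6. Stack: [17, 6]
BINARY_OP % → 17 % 6 = 5. Stack: [5]
STORE_FAST z → z=5. Stack: []
LOAD_FAST z → push 5. Stack: [5]
LOAD_CONST → push 11. Stack: [5, 11]
BINARY_OP % → 5 % 11 = 5. Stack: [5]
STORE_FAST s → s=5. Stack: []
LOAD_FAST z → push 5. Stack: [5]
RETURN_VALUE → return 5.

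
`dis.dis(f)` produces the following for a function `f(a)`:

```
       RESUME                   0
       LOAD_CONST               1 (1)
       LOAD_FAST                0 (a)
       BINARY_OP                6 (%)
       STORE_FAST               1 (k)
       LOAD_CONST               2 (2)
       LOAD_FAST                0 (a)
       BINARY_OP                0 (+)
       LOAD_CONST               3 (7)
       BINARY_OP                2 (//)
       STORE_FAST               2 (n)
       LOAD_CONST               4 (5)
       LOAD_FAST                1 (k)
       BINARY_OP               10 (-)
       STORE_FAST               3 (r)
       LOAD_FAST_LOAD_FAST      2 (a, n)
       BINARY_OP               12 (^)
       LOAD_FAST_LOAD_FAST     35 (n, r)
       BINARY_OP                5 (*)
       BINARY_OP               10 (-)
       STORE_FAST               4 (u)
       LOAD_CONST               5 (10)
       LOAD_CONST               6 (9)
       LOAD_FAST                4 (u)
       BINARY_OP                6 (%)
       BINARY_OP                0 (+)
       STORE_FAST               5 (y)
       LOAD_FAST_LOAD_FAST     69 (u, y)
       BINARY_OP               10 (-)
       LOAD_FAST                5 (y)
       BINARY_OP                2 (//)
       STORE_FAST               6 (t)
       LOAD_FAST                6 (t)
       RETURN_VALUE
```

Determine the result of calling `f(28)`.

LOAD_CONST → push 1. Stack: [1]
LOAD_FAST a → push 28. Stack: [1, 28]
BINARY_OP % → 1 % 28 = 1. Stack: [1]
STORE_FAST k → k=1. Stack: []
LOAD_CONST → push 2. Stack: [2]
LOAD_FAST a → push 28. Stack: [2, 28]
BINARY_OP + → 2 + 28 = 30. Stack: [30]
LOAD_CONST → push 7. Stack: [30, 7]
BINARY_OP // → 30 // 7 = 4. Stack: [4]
STORE_FAST n → n=4. Stack: []
LOAD_CONST → push 5. Stack: [5]
LOAD_FAST k → push 1. Stack: [5, 1]
BINARY_OP - → 5 - 1 = 4. Stack: [4]
STORE_FAST r → r=4. Stack: []
LOAD_FAST_LOAD_FAST a,n → push 28,4. Stack: [28, 4]
BINARY_OP ^ → 28 ^ 4 = 24. Stack: [24]
LOAD_FAST_LOAD_FAST n,r → push 4,4. Stack: [24, 4, 4]
BINARY_OP * → 4 * 4 = 16. Stack: [24, 16]
BINARY_OP - → 24 - 16 = 8. Stack: [8]
STORE_FAST u → u=8. Stack: []
LOAD_CONST → push 10. Stack: [10]
LOAD_CONST → push 9. Stack: [10, 9]
LOAD_FAST u → push 8. Stack: [10, 9, 8]
BINARY_OP % → 9 % 8 = 1. Stack: [10, 1]
BINARY_OP + → 10 + 1 = 11. Stack: [11]
STORE_FAST y → y=11. Stack: []
LOAD_FAST_LOAD_FAST u,y → push 8,11. Stack: [8, 11]
BINARY_OP - → 8 - 11 = -3. Stack: [-3]
LOAD_FAST y → push 11. Stack: [-3, 11]
BINARY_OP // → -3 // 11 = -1. Stack: [-1]
STORE_FAST t → t=-1. Stack: []
LOAD_FAST t → push -1. Stack: [-1]
RETURN_VALUE → return -1.

-1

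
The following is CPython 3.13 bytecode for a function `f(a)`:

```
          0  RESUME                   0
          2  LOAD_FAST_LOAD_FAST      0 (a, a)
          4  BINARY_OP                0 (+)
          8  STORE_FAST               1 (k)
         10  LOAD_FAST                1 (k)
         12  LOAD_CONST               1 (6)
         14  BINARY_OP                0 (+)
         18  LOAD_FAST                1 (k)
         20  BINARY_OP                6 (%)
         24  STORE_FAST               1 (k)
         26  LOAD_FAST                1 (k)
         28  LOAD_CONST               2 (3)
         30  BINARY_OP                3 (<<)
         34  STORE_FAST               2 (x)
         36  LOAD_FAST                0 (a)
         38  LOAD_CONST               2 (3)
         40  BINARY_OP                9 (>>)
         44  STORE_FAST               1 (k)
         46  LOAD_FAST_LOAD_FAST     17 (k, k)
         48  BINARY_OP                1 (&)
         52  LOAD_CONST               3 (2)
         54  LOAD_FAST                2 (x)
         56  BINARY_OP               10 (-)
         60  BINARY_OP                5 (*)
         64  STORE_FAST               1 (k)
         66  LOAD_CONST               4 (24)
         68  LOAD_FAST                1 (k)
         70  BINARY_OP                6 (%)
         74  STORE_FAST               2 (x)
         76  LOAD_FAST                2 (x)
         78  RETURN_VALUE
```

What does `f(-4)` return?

LOAD_FAST_LOAD_FAST a,a → push -4,-4. Stack: [-4, -4]
BINARY_OP + → -4 + -4 = -8. Stack: [-8]
STORE_FAST k → k=-8. Stack: []
LOAD_FAST k → push -8. Stack: [-8]
LOAD_CONST → push 6. Stack: [-8, 6]
BINARY_OP + → -8 + 6 = -2. Stack: [-2]
LOAD_FAST k → push -8. Stack: [-2, -8]
BINARY_OP % → -2 % -8 = -2. Stack: [-2]
STORE_FAST k → k=-2. Stack: []
LOAD_FAST k → push -2. Stack: [-2]
LOAD_CONST → push 3. Stack: [-2, 3]
BINARY_OP << → -2 << 3 = -16. Stack: [-16]
STORE_FAST x → x=-16. Stack: []
LOAD_FAST a → push -4. Stack: [-4]
LOAD_CONST → push 3. Stack: [-4, 3]
BINARY_OP >> → -4 >> 3 = -1. Stack: [-1]
STORE_FAST k → k=-1. Stack: []
LOAD_FAST_LOAD_FAST k,k → push -1,-1. Stack: [-1, -1]
BINARY_OP & → -1 & -1 = -1. Stack: [-1]
LOAD_CONST → push 2. Stack: [-1, 2]
LOAD_FAST x → push -16. Stack: [-1, 2, -16]
BINARY_OP - → 2 - -16 = 18. Stack: [-1, 18]
BINARY_OP * → -1 * 18 = -18. Stack: [-18]
STORE_FAST k → k=-18. Stack: []
LOAD_CONST → push 24. Stack: [24]
LOAD_FAST k → push -18. Stack: [24, -18]
BINARY_OP % → 24 % -18 = -12. Stack: [-12]
STORE_FAST x → x=-12. Stack: []
LOAD_FAST x → push -12. Stack: [-12]
RETURN_VALUE → return -12.

-12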